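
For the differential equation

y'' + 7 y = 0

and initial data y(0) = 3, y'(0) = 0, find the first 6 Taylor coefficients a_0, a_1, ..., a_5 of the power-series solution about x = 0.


Ansatz: y(x) = sum_{n>=0} a_n x^n, so y'(x) = sum_{n>=1} n a_n x^(n-1) and y''(x) = sum_{n>=2} n(n-1) a_n x^(n-2).
Substitute into P(x) y'' + Q(x) y' + R(x) y = 0 with P(x) = 1, Q(x) = 0, R(x) = 7, and match powers of x.
Initial conditions: a_0 = 3, a_1 = 0.
Setting the coefficient of each power of x to zero and solving order by order (substituting the coefficients already found):
  x^0: 2 a_2 + 7 a_0 = 0  ->  2 a_2 = -7 a_0 = -21  ->  a_2 = -21/2
  x^1: 6 a_3 + 7 a_1 = 0  ->  6 a_3 = -7 a_1 = 0  ->  a_3 = 0
  x^2: 12 a_4 + 7 a_2 = 0  ->  12 a_4 = -7 a_2 = 147/2  ->  a_4 = 49/8
  x^3: 20 a_5 + 7 a_3 = 0  ->  20 a_5 = -7 a_3 = 0  ->  a_5 = 0
Truncated series: y(x) = 3 - (21/2) x^2 + (49/8) x^4 + O(x^6).

a_0 = 3; a_1 = 0; a_2 = -21/2; a_3 = 0; a_4 = 49/8; a_5 = 0


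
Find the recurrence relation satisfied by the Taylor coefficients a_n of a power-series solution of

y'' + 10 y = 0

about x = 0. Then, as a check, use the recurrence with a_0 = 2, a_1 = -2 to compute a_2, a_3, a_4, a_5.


Substitute y = sum_n a_n x^n into y'' + (const) y = 0.
y''(x) = sum_{n>=0} (n+2)(n+1) a_{n+2} x^n.
The ODE becomes sum_n [(n+2)(n+1) a_{n+2} + 10 a_n] x^n = 0.
Setting each coefficient to zero gives the recurrence:
  (n+2)(n+1) a_{n+2} + 10 a_n = 0,
  a_{n+2} = -10 / ((n+1)(n+2)) a_n.

Check with a_0 = 2, a_1 = -2 (apply the recurrence for n = 0, 1, 2, 3): a_0 = 2, a_1 = -2, a_2 = -10, a_3 = 10/3, a_4 = 25/3, a_5 = -5/3.

a_{n+2} = -10/((n+1)(n+2)) * a_n; check: a_0 = 2, a_1 = -2, a_2 = -10, a_3 = 10/3, a_4 = 25/3, a_5 = -5/3


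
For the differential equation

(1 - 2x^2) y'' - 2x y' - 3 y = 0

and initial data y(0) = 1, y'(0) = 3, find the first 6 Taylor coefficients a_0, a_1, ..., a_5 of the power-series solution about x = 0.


Ansatz: y(x) = sum_{n>=0} a_n x^n, so y'(x) = sum_{n>=1} n a_n x^(n-1) and y''(x) = sum_{n>=2} n(n-1) a_n x^(n-2).
Substitute into P(x) y'' + Q(x) y' + R(x) y = 0 with P(x) = 1 - 2x^2, Q(x) = -2x, R(x) = -3, and match powers of x.
Initial conditions: a_0 = 1, a_1 = 3.
Setting the coefficient of each power of x to zero and solving order by order (substituting the coefficients already found):
  x^0: 2 a_2 - 3 a_0 = 0  ->  2 a_2 = 3 a_0 = 3  ->  a_2 = 3/2
  x^1: 6 a_3 - 5 a_1 = 0  ->  6 a_3 = 5 a_1 = 15  ->  a_3 = 5/2
  x^2: 12 a_4 - 11 a_2 = 0  ->  12 a_4 = 11 a_2 = 33/2  ->  a_4 = 11/8
  x^3: 20 a_5 - 21 a_3 = 0  ->  20 a_5 = 21 a_3 = 105/2  ->  a_5 = 21/8
Truncated series: y(x) = 1 + 3 x + (3/2) x^2 + (5/2) x^3 + (11/8) x^4 + (21/8) x^5 + O(x^6).

a_0 = 1; a_1 = 3; a_2 = 3/2; a_3 = 5/2; a_4 = 11/8; a_5 = 21/8


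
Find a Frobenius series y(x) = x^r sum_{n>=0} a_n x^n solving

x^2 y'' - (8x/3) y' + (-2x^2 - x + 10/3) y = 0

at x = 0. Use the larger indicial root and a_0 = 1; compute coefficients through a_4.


Write in Frobenius form y'' + (p(x)/x) y' + (q(x)/x^2) y = 0:
  p(x) = -8/3,  q(x) = -2x^2 - x + 10/3.
Indicial equation: r(r-1) + (-8/3) r + (10/3) = 0 -> roots r_1 = 2, r_2 = 5/3.
Take r = r_1 = 2. Let y(x) = x^r sum_{n>=0} a_n x^n with a_0 = 1.
Substitute y = x^r sum a_n x^n and match x^{r+n}. The recurrence is
  D(n) a_n - 1 a_{n-1} - 2 a_{n-2} = 0,  where D(n) = (r+n)(r+n-1) + (-8/3)(r+n) + (10/3).
  a_n = [1 a_{n-1} + 2 a_{n-2}] / D(n).
Since the indicial polynomial factors as (r - r_1)(r - r_2), D(n) = (r_1 + n - r_1)(r_1 + n - r_2) = n(n + 1/3).
Evaluating step by step (a_0 = 1):
  n = 1: D(1) = 1(1 + 1/3) = 4/3; numerator = 1(1) = 1; a_1 = (1)/(4/3) = 3/4
  n = 2: D(2) = 2(2 + 1/3) = 14/3; numerator = 1(3/4) + 2(1) = 11/4; a_2 = (11/4)/(14/3) = 33/56
  n = 3: D(3) = 3(3 + 1/3) = 10; numerator = 1(33/56) + 2(3/4) = 117/56; a_3 = (117/56)/(10) = 117/560
  n = 4: D(4) = 4(4 + 1/3) = 52/3; numerator = 1(117/560) + 2(33/56) = 111/80; a_4 = (111/80)/(52/3) = 333/4160

r = 2; a_0 = 1; a_1 = 3/4; a_2 = 33/56; a_3 = 117/560; a_4 = 333/4160


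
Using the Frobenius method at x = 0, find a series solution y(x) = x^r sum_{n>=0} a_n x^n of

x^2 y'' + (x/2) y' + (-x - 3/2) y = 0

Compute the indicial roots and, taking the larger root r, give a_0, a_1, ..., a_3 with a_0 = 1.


Write in Frobenius form y'' + (p(x)/x) y' + (q(x)/x^2) y = 0:
  p(x) = 1/2,  q(x) = -x - 3/2.
Indicial equation: r(r-1) + (1/2) r + (-3/2) = 0 -> roots r_1 = 3/2, r_2 = -1.
Take r = r_1 = 3/2. Let y(x) = x^r sum_{n>=0} a_n x^n with a_0 = 1.
Substitute y = x^r sum a_n x^n and match x^{r+n}. The recurrence is
  D(n) a_n - 1 a_{n-1} = 0,  where D(n) = (r+n)(r+n-1) + (1/2)(r+n) + (-3/2).
  a_n = 1 / D(n) * a_{n-1}.
Since the indicial polynomial factors as (r - r_1)(r - r_2), D(n) = (r_1 + n - r_1)(r_1 + n - r_2) = n(n + 5/2).
Evaluating step by step (a_0 = 1):
  n = 1: D(1) = 1(1 + 5/2) = 7/2; numerator = 1(1) = 1; a_1 = (1)/(7/2) = 2/7
  n = 2: D(2) = 2(2 + 5/2) = 9; numerator = 1(2/7) = 2/7; a_2 = (2/7)/(9) = 2/63
  n = 3: D(3) = 3(3 + 5/2) = 33/2; numerator = 1(2/63) = 2/63; a_3 = (2/63)/(33/2) = 4/2079

r = 3/2; a_0 = 1; a_1 = 2/7; a_2 = 2/63; a_3 = 4/2079


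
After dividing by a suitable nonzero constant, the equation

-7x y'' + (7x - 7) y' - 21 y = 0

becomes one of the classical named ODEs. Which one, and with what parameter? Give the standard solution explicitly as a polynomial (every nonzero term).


All three coefficients share the factor -7; dividing through by -7 gives  x y'' + (1 - x) y' + 3 y = 0.
This matches the Laguerre equation x y'' + (1 - x) y' + n y = 0 with n = 3; the polynomial solution is L_3(x).
With y = sum_k a_k x^k, matching x^k gives (k+1)k a_{k+1} + (k+1) a_{k+1} - k a_k + n a_k = 0, i.e. (k+1)^2 a_{k+1} = (k - n) a_k = (k - 3) a_k. The right side vanishes at k = 3, so the series terminates at degree 3.
Standard normalization L_n(0) = 1 gives a_0 = 1. Work upward with a_{k+1} = (k - 3) a_k / (k+1)^2:
  a_1 = (0 - 3)(1) / 1^2 = -3/1 = -3
  a_2 = (1 - 3)(-3) / 2^2 = 6/4 = 3/2
  a_3 = (2 - 3)(3/2) / 3^2 = (-3/2)/9 = -1/6
Hence L_3(x) = -x^3/6 + 3 x^2/2 - 3 x + 1.

L_3(x); series = -x^3/6 + 3 x^2/2 - 3 x + 1


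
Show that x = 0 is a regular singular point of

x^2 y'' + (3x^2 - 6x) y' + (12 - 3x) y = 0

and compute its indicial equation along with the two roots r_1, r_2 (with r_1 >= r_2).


Divide by x^2 to reach normal form y'' + P_1(x) y' + P_2(x) y = 0 with P_1(x) = 3 - 6/x and P_2(x) = -3/x + 12/x^2.
x = 0 is a singular point because the y'-coefficient 3 - 6/x has a pole at x = 0 and the y-coefficient -3/x + 12/x^2 has a pole at x = 0.
It is a regular singular point because x P_1(x) = p(x) = 3x - 6 and x^2 P_2(x) = q(x) = 12 - 3x are polynomials, hence analytic at x = 0.
p(0) = -6,  q(0) = 12.
Indicial equation: r(r-1) + p(0) r + q(0) = 0, i.e. r^2 + (p(0) - 1) r + q(0) = 0, i.e. r^2 - 7 r + 12 = 0.
Discriminant: (-7)^2 - 4(12) = 1, so r = (7 ± 1)/2.
Solving: r_1 = 4, r_2 = 3.

indicial: r^2 - 7 r + 12 = 0; roots r_1 = 4, r_2 = 3


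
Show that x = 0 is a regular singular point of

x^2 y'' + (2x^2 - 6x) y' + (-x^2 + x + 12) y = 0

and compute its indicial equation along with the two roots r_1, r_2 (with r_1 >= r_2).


Divide by x^2 to reach normal form y'' + P_1(x) y' + P_2(x) y = 0 with P_1(x) = 2 - 6/x and P_2(x) = -1 + 1/x + 12/x^2.
x = 0 is a singular point because the y'-coefficient 2 - 6/x has a pole at x = 0 and the y-coefficient -1 + 1/x + 12/x^2 has a pole at x = 0.
It is a regular singular point because x P_1(x) = p(x) = 2x - 6 and x^2 P_2(x) = q(x) = -x^2 + x + 12 are polynomials, hence analytic at x = 0.
p(0) = -6,  q(0) = 12.
Indicial equation: r(r-1) + p(0) r + q(0) = 0, i.e. r^2 + (p(0) - 1) r + q(0) = 0, i.e. r^2 - 7 r + 12 = 0.
Discriminant: (-7)^2 - 4(12) = 1, so r = (7 ± 1)/2.
Solving: r_1 = 4, r_2 = 3.

indicial: r^2 - 7 r + 12 = 0; roots r_1 = 4, r_2 = 3


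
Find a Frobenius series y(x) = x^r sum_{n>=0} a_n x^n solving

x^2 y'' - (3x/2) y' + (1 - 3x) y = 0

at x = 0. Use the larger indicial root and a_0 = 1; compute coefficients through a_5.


Write in Frobenius form y'' + (p(x)/x) y' + (q(x)/x^2) y = 0:
  p(x) = -3/2,  q(x) = 1 - 3x.
Indicial equation: r(r-1) + (-3/2) r + (1) = 0 -> roots r_1 = 2, r_2 = 1/2.
Take r = r_1 = 2. Let y(x) = x^r sum_{n>=0} a_n x^n with a_0 = 1.
Substitute y = x^r sum a_n x^n and match x^{r+n}. The recurrence is
  D(n) a_n - 3 a_{n-1} = 0,  where D(n) = (r+n)(r+n-1) + (-3/2)(r+n) + (1).
  a_n = 3 / D(n) * a_{n-1}.
Since the indicial polynomial factors as (r - r_1)(r - r_2), D(n) = (r_1 + n - r_1)(r_1 + n - r_2) = n(n + 3/2).
Evaluating step by step (a_0 = 1):
  n = 1: D(1) = 1(1 + 3/2) = 5/2; numerator = 3(1) = 3; a_1 = (3)/(5/2) = 6/5
  n = 2: D(2) = 2(2 + 3/2) = 7; numerator = 3(6/5) = 18/5; a_2 = (18/5)/(7) = 18/35
  n = 3: D(3) = 3(3 + 3/2) = 27/2; numerator = 3(18/35) = 54/35; a_3 = (54/35)/(27/2) = 4/35
  n = 4: D(4) = 4(4 + 3/2) = 22; numerator = 3(4/35) = 12/35; a_4 = (12/35)/(22) = 6/385
  n = 5: D(5) = 5(5 + 3/2) = 65/2; numerator = 3(6/385) = 18/385; a_5 = (18/385)/(65/2) = 36/25025

r = 2; a_0 = 1; a_1 = 6/5; a_2 = 18/35; a_3 = 4/35; a_4 = 6/385; a_5 = 36/25025


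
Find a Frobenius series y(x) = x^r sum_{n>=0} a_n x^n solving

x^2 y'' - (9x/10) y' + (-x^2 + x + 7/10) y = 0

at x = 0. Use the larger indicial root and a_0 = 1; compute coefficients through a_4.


Write in Frobenius form y'' + (p(x)/x) y' + (q(x)/x^2) y = 0:
  p(x) = -9/10,  q(x) = -x^2 + x + 7/10.
Indicial equation: r(r-1) + (-9/10) r + (7/10) = 0 -> roots r_1 = 7/5, r_2 = 1/2.
Take r = r_1 = 7/5. Let y(x) = x^r sum_{n>=0} a_n x^n with a_0 = 1.
Substitute y = x^r sum a_n x^n and match x^{r+n}. The recurrence is
  D(n) a_n + 1 a_{n-1} - 1 a_{n-2} = 0,  where D(n) = (r+n)(r+n-1) + (-9/10)(r+n) + (7/10).
  a_n = [-1 a_{n-1} + 1 a_{n-2}] / D(n).
Since the indicial polynomial factors as (r - r_1)(r - r_2), D(n) = (r_1 + n - r_1)(r_1 + n - r_2) = n(n + 9/10).
Evaluating step by step (a_0 = 1):
  n = 1: D(1) = 1(1 + 9/10) = 19/10; numerator = -1(1) = -1; a_1 = (-1)/(19/10) = -10/19
  n = 2: D(2) = 2(2 + 9/10) = 29/5; numerator = -1(-10/19) + 1(1) = 29/19; a_2 = (29/19)/(29/5) = 5/19
  n = 3: D(3) = 3(3 + 9/10) = 117/10; numerator = -1(5/19) + 1(-10/19) = -15/19; a_3 = (-15/19)/(117/10) = -50/741
  n = 4: D(4) = 4(4 + 9/10) = 98/5; numerator = -1(-50/741) + 1(5/19) = 245/741; a_4 = (245/741)/(98/5) = 25/1482

r = 7/5; a_0 = 1; a_1 = -10/19; a_2 = 5/19; a_3 = -50/741; a_4 = 25/1482


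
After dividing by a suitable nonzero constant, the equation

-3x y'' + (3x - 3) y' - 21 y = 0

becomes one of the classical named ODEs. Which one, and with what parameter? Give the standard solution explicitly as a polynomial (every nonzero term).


All three coefficients share the factor -3; dividing through by -3 gives  x y'' + (1 - x) y' + 7 y = 0.
This matches the Laguerre equation x y'' + (1 - x) y' + n y = 0 with n = 7; the polynomial solution is L_7(x).
With y = sum_k a_k x^k, matching x^k gives (k+1)k a_{k+1} + (k+1) a_{k+1} - k a_k + n a_k = 0, i.e. (k+1)^2 a_{k+1} = (k - n) a_k = (k - 7) a_k. The right side vanishes at k = 7, so the series terminates at degree 7.
Standard normalization L_n(0) = 1 gives a_0 = 1. Work upward with a_{k+1} = (k - 7) a_k / (k+1)^2:
  a_1 = (0 - 7)(1) / 1^2 = -7/1 = -7
  a_2 = (1 - 7)(-7) / 2^2 = 42/4 = 21/2
  a_3 = (2 - 7)(21/2) / 3^2 = (-105/2)/9 = -35/6
  a_4 = (3 - 7)(-35/6) / 4^2 = (70/3)/16 = 35/24
  a_5 = (4 - 7)(35/24) / 5^2 = (-35/8)/25 = -7/40
  a_6 = (5 - 7)(-7/40) / 6^2 = (7/20)/36 = 7/720
  a_7 = (6 - 7)(7/720) / 7^2 = (-7/720)/49 = -1/5040
Hence L_7(x) = -x^7/5040 + 7 x^6/720 - 7 x^5/40 + 35 x^4/24 - 35 x^3/6 + 21 x^2/2 - 7 x + 1.

L_7(x); series = -x^7/5040 + 7 x^6/720 - 7 x^5/40 + 35 x^4/24 - 35 x^3/6 + 21 x^2/2 - 7 x + 1


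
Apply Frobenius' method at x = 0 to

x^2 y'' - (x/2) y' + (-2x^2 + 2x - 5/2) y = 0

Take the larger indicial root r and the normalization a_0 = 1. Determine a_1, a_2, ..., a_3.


Write in Frobenius form y'' + (p(x)/x) y' + (q(x)/x^2) y = 0:
  p(x) = -1/2,  q(x) = -2x^2 + 2x - 5/2.
Indicial equation: r(r-1) + (-1/2) r + (-5/2) = 0 -> roots r_1 = 5/2, r_2 = -1.
Take r = r_1 = 5/2. Let y(x) = x^r sum_{n>=0} a_n x^n with a_0 = 1.
Substitute y = x^r sum a_n x^n and match x^{r+n}. The recurrence is
  D(n) a_n + 2 a_{n-1} - 2 a_{n-2} = 0,  where D(n) = (r+n)(r+n-1) + (-1/2)(r+n) + (-5/2).
  a_n = [-2 a_{n-1} + 2 a_{n-2}] / D(n).
Since the indicial polynomial factors as (r - r_1)(r - r_2), D(n) = (r_1 + n - r_1)(r_1 + n - r_2) = n(n + 7/2).
Evaluating step by step (a_0 = 1):
  n = 1: D(1) = 1(1 + 7/2) = 9/2; numerator = -2(1) = -2; a_1 = (-2)/(9/2) = -4/9
  n = 2: D(2) = 2(2 + 7/2) = 11; numerator = -2(-4/9) + 2(1) = 26/9; a_2 = (26/9)/(11) = 26/99
  n = 3: D(3) = 3(3 + 7/2) = 39/2; numerator = -2(26/99) + 2(-4/9) = -140/99; a_3 = (-140/99)/(39/2) = -280/3861

r = 5/2; a_0 = 1; a_1 = -4/9; a_2 = 26/99; a_3 = -280/3861


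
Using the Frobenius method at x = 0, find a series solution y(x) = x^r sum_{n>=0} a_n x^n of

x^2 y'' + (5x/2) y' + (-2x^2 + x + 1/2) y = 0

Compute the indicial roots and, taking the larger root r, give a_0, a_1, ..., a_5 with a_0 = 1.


Write in Frobenius form y'' + (p(x)/x) y' + (q(x)/x^2) y = 0:
  p(x) = 5/2,  q(x) = -2x^2 + x + 1/2.
Indicial equation: r(r-1) + (5/2) r + (1/2) = 0 -> roots r_1 = -1/2, r_2 = -1.
Take r = r_1 = -1/2. Let y(x) = x^r sum_{n>=0} a_n x^n with a_0 = 1.
Substitute y = x^r sum a_n x^n and match x^{r+n}. The recurrence is
  D(n) a_n + 1 a_{n-1} - 2 a_{n-2} = 0,  where D(n) = (r+n)(r+n-1) + (5/2)(r+n) + (1/2).
  a_n = [-1 a_{n-1} + 2 a_{n-2}] / D(n).
Since the indicial polynomial factors as (r - r_1)(r - r_2), D(n) = (r_1 + n - r_1)(r_1 + n - r_2) = n(n + 1/2).
Evaluating step by step (a_0 = 1):
  n = 1: D(1) = 1(1 + 1/2) = 3/2; numerator = -1(1) = -1; a_1 = (-1)/(3/2) = -2/3
  n = 2: D(2) = 2(2 + 1/2) = 5; numerator = -1(-2/3) + 2(1) = 8/3; a_2 = (8/3)/(5) = 8/15
  n = 3: D(3) = 3(3 + 1/2) = 21/2; numerator = -1(8/15) + 2(-2/3) = -28/15; a_3 = (-28/15)/(21/2) = -8/45
  n = 4: D(4) = 4(4 + 1/2) = 18; numerator = -1(-8/45) + 2(8/15) = 56/45; a_4 = (56/45)/(18) = 28/405
  n = 5: D(5) = 5(5 + 1/2) = 55/2; numerator = -1(28/405) + 2(-8/45) = -172/405; a_5 = (-172/405)/(55/2) = -344/22275

r = -1/2; a_0 = 1; a_1 = -2/3; a_2 = 8/15; a_3 = -8/45; a_4 = 28/405; a_5 = -344/22275


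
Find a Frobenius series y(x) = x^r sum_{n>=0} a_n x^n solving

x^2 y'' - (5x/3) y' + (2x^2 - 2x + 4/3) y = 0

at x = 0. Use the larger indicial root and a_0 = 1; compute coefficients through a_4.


Write in Frobenius form y'' + (p(x)/x) y' + (q(x)/x^2) y = 0:
  p(x) = -5/3,  q(x) = 2x^2 - 2x + 4/3.
Indicial equation: r(r-1) + (-5/3) r + (4/3) = 0 -> roots r_1 = 2, r_2 = 2/3.
Take r = r_1 = 2. Let y(x) = x^r sum_{n>=0} a_n x^n with a_0 = 1.
Substitute y = x^r sum a_n x^n and match x^{r+n}. The recurrence is
  D(n) a_n - 2 a_{n-1} + 2 a_{n-2} = 0,  where D(n) = (r+n)(r+n-1) + (-5/3)(r+n) + (4/3).
  a_n = [2 a_{n-1} - 2 a_{n-2}] / D(n).
Since the indicial polynomial factors as (r - r_1)(r - r_2), D(n) = (r_1 + n - r_1)(r_1 + n - r_2) = n(n + 4/3).
Evaluating step by step (a_0 = 1):
  n = 1: D(1) = 1(1 + 4/3) = 7/3; numerator = 2(1) = 2; a_1 = (2)/(7/3) = 6/7
  n = 2: D(2) = 2(2 + 4/3) = 20/3; numerator = 2(6/7) - 2(1) = -2/7; a_2 = (-2/7)/(20/3) = -3/70
  n = 3: D(3) = 3(3 + 4/3) = 13; numerator = 2(-3/70) - 2(6/7) = -9/5; a_3 = (-9/5)/(13) = -9/65
  n = 4: D(4) = 4(4 + 4/3) = 64/3; numerator = 2(-9/65) - 2(-3/70) = -87/455; a_4 = (-87/455)/(64/3) = -261/29120

r = 2; a_0 = 1; a_1 = 6/7; a_2 = -3/70; a_3 = -9/65; a_4 = -261/29120


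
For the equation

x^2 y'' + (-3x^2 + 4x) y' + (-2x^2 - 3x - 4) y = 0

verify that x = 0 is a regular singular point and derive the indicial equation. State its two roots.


Divide by x^2 to reach normal form y'' + P_1(x) y' + P_2(x) y = 0 with P_1(x) = -3 + 4/x and P_2(x) = -2 - 3/x - 4/x^2.
x = 0 is a singular point because the y'-coefficient -3 + 4/x has a pole at x = 0 and the y-coefficient -2 - 3/x - 4/x^2 has a pole at x = 0.
It is a regular singular point because x P_1(x) = p(x) = 4 - 3x and x^2 P_2(x) = q(x) = -2x^2 - 3x - 4 are polynomials, hence analytic at x = 0.
p(0) = 4,  q(0) = -4.
Indicial equation: r(r-1) + p(0) r + q(0) = 0, i.e. r^2 + (p(0) - 1) r + q(0) = 0, i.e. r^2 + 3 r - 4 = 0.
Discriminant: (3)^2 - 4(-4) = 25, so r = (-3 ± 5)/2.
Solving: r_1 = 1, r_2 = -4.

indicial: r^2 + 3 r - 4 = 0; roots r_1 = 1, r_2 = -4


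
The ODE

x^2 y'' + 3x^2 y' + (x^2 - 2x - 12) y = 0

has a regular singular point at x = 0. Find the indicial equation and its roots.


Divide by x^2 to reach normal form y'' + P_1(x) y' + P_2(x) y = 0 with P_1(x) = 3 and P_2(x) = 1 - 2/x - 12/x^2.
x = 0 is a singular point because the y-coefficient 1 - 2/x - 12/x^2 has a pole at x = 0.
It is a regular singular point because x P_1(x) = p(x) = 3x and x^2 P_2(x) = q(x) = x^2 - 2x - 12 are polynomials, hence analytic at x = 0.
p(0) = 0,  q(0) = -12.
Indicial equation: r(r-1) + p(0) r + q(0) = 0, i.e. r^2 + (p(0) - 1) r + q(0) = 0, i.e. r^2 - 1 r - 12 = 0.
Discriminant: (-1)^2 - 4(-12) = 49, so r = (1 ± 7)/2.
Solving: r_1 = 4, r_2 = -3.

indicial: r^2 - 1 r - 12 = 0; roots r_1 = 4, r_2 = -3


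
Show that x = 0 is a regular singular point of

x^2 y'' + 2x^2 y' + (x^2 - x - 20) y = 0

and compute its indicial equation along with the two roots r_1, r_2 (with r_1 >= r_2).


Divide by x^2 to reach normal form y'' + P_1(x) y' + P_2(x) y = 0 with P_1(x) = 2 and P_2(x) = 1 - 1/x - 20/x^2.
x = 0 is a singular point because the y-coefficient 1 - 1/x - 20/x^2 has a pole at x = 0.
It is a regular singular point because x P_1(x) = p(x) = 2x and x^2 P_2(x) = q(x) = x^2 - x - 20 are polynomials, hence analytic at x = 0.
p(0) = 0,  q(0) = -20.
Indicial equation: r(r-1) + p(0) r + q(0) = 0, i.e. r^2 + (p(0) - 1) r + q(0) = 0, i.e. r^2 - 1 r - 20 = 0.
Discriminant: (-1)^2 - 4(-20) = 81, so r = (1 ± 9)/2.
Solving: r_1 = 5, r_2 = -4.

indicial: r^2 - 1 r - 20 = 0; roots r_1 = 5, r_2 = -4


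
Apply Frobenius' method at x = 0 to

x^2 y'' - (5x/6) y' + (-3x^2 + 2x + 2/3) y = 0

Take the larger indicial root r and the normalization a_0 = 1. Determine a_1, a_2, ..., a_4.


Write in Frobenius form y'' + (p(x)/x) y' + (q(x)/x^2) y = 0:
  p(x) = -5/6,  q(x) = -3x^2 + 2x + 2/3.
Indicial equation: r(r-1) + (-5/6) r + (2/3) = 0 -> roots r_1 = 4/3, r_2 = 1/2.
Take r = r_1 = 4/3. Let y(x) = x^r sum_{n>=0} a_n x^n with a_0 = 1.
Substitute y = x^r sum a_n x^n and match x^{r+n}. The recurrence is
  D(n) a_n + 2 a_{n-1} - 3 a_{n-2} = 0,  where D(n) = (r+n)(r+n-1) + (-5/6)(r+n) + (2/3).
  a_n = [-2 a_{n-1} + 3 a_{n-2}] / D(n).
Since the indicial polynomial factors as (r - r_1)(r - r_2), D(n) = (r_1 + n - r_1)(r_1 + n - r_2) = n(n + 5/6).
Evaluating step by step (a_0 = 1):
  n = 1: D(1) = 1(1 + 5/6) = 11/6; numerator = -2(1) = -2; a_1 = (-2)/(11/6) = -12/11
  n = 2: D(2) = 2(2 + 5/6) = 17/3; numerator = -2(-12/11) + 3(1) = 57/11; a_2 = (57/11)/(17/3) = 171/187
  n = 3: D(3) = 3(3 + 5/6) = 23/2; numerator = -2(171/187) + 3(-12/11) = -954/187; a_3 = (-954/187)/(23/2) = -1908/4301
  n = 4: D(4) = 4(4 + 5/6) = 58/3; numerator = -2(-1908/4301) + 3(171/187) = 15615/4301; a_4 = (15615/4301)/(58/3) = 46845/249458

r = 4/3; a_0 = 1; a_1 = -12/11; a_2 = 171/187; a_3 = -1908/4301; a_4 = 46845/249458


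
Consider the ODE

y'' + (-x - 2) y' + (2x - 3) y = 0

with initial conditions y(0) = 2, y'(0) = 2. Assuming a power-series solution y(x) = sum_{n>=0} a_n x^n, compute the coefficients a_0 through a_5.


Ansatz: y(x) = sum_{n>=0} a_n x^n, so y'(x) = sum_{n>=1} n a_n x^(n-1) and y''(x) = sum_{n>=2} n(n-1) a_n x^(n-2).
Substitute into P(x) y'' + Q(x) y' + R(x) y = 0 with P(x) = 1, Q(x) = -x - 2, R(x) = 2x - 3, and match powers of x.
Initial conditions: a_0 = 2, a_1 = 2.
Setting the coefficient of each power of x to zero and solving order by order (substituting the coefficients already found):
  x^0: 2 a_2 - 2 a_1 - 3 a_0 = 0  ->  2 a_2 = 2 a_1 + 3 a_0 = 10  ->  a_2 = 5
  x^1: 6 a_3 - 4 a_2 - 4 a_1 + 2 a_0 = 0  ->  6 a_3 = 4 a_2 + 4 a_1 - 2 a_0 = 24  ->  a_3 = 4
  x^2: 12 a_4 - 6 a_3 - 5 a_2 + 2 a_1 = 0  ->  12 a_4 = 6 a_3 + 5 a_2 - 2 a_1 = 45  ->  a_4 = 15/4
  x^3: 20 a_5 - 8 a_4 - 6 a_3 + 2 a_2 = 0  ->  20 a_5 = 8 a_4 + 6 a_3 - 2 a_2 = 44  ->  a_5 = 11/5
Truncated series: y(x) = 2 + 2 x + 5 x^2 + 4 x^3 + (15/4) x^4 + (11/5) x^5 + O(x^6).

a_0 = 2; a_1 = 2; a_2 = 5; a_3 = 4; a_4 = 15/4; a_5 = 11/5


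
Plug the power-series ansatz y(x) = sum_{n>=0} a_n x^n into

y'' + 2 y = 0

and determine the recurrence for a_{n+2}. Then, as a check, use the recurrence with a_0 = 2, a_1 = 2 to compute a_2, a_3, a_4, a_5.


Substitute y = sum_n a_n x^n into y'' + (const) y = 0.
y''(x) = sum_{n>=0} (n+2)(n+1) a_{n+2} x^n.
The ODE becomes sum_n [(n+2)(n+1) a_{n+2} + 2 a_n] x^n = 0.
Setting each coefficient to zero gives the recurrence:
  (n+2)(n+1) a_{n+2} + 2 a_n = 0,
  a_{n+2} = -2 / ((n+1)(n+2)) a_n.

Check with a_0 = 2, a_1 = 2 (apply the recurrence for n = 0, 1, 2, 3): a_0 = 2, a_1 = 2, a_2 = -2, a_3 = -2/3, a_4 = 1/3, a_5 = 1/15.

a_{n+2} = -2/((n+1)(n+2)) * a_n; check: a_0 = 2, a_1 = 2, a_2 = -2, a_3 = -2/3, a_4 = 1/3, a_5 = 1/15


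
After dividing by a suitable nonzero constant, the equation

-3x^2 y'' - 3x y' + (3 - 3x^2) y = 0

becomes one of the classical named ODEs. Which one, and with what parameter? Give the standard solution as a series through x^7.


All three coefficients share the factor -3; dividing through by -3 gives  x^2 y'' + x y' + (x^2 - 1) y = 0.
This matches the Bessel equation x^2 y'' + x y' + (x^2 - nu^2) y = 0 with nu^2 = 1, so nu = 1; the solution bounded at x = 0 is J_1(x).
Frobenius at x = 0: indicial roots ±nu; for r = nu the recurrence k(k + 2nu) c_k = -c_{k-2} gives the standard series J_nu(x) = sum_{k>=0} (-1)^k / (k! (k+nu)!) (x/2)^(2k+nu). Evaluate the first 4 terms:
  k = 0: (-1)^0 / (0! * 1! * 2^1) x^1 = 1/(1*1*2) x^1 = (1/2) x^1
  k = 1: (-1)^1 / (1! * 2! * 2^3) x^3 = -1/(1*2*8) x^3 = (-1/16) x^3
  k = 2: (-1)^2 / (2! * 3! * 2^5) x^5 = 1/(2*6*32) x^5 = (1/384) x^5
  k = 3: (-1)^3 / (3! * 4! * 2^7) x^7 = -1/(6*24*128) x^7 = (-1/18432) x^7
Hence J_1(x) = -x^7/18432 + x^5/384 - x^3/16 + x/2 + ....

J_1(x); series = -x^7/18432 + x^5/384 - x^3/16 + x/2


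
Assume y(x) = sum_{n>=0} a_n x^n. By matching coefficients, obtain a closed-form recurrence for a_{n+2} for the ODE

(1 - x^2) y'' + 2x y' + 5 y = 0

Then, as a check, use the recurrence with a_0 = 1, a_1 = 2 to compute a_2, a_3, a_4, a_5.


Substitute y = sum_n a_n x^n.
(1 - 1 x^2) y'' contributes (n+2)(n+1) a_{n+2} - n(n-1) a_n at x^n.
2 x y'(x) contributes 2 n a_n at x^n.
5 y(x) contributes 5 a_n at x^n.
Matching x^n: (n+2)(n+1) a_{n+2} + (-n(n-1) + 2 n + 5) a_n = 0.
Thus a_{n+2} = (n(n-1) - 2 n - 5) / ((n+1)(n+2)) * a_n.

Check with a_0 = 1, a_1 = 2 (apply the recurrence for n = 0, 1, 2, 3): a_0 = 1, a_1 = 2, a_2 = -5/2, a_3 = -7/3, a_4 = 35/24, a_5 = 7/12.

a_(n+2) = (n(n-1) - 2 n - 5) / ((n+1)(n+2)) * a_n; check: a_0 = 1, a_1 = 2, a_2 = -5/2, a_3 = -7/3, a_4 = 35/24, a_5 = 7/12


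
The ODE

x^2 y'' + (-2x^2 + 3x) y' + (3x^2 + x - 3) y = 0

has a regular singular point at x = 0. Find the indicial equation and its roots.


Divide by x^2 to reach normal form y'' + P_1(x) y' + P_2(x) y = 0 with P_1(x) = -2 + 3/x and P_2(x) = 3 + 1/x - 3/x^2.
x = 0 is a singular point because the y'-coefficient -2 + 3/x has a pole at x = 0 and the y-coefficient 3 + 1/x - 3/x^2 has a pole at x = 0.
It is a regular singular point because x P_1(x) = p(x) = 3 - 2x and x^2 P_2(x) = q(x) = 3x^2 + x - 3 are polynomials, hence analytic at x = 0.
p(0) = 3,  q(0) = -3.
Indicial equation: r(r-1) + p(0) r + q(0) = 0, i.e. r^2 + (p(0) - 1) r + q(0) = 0, i.e. r^2 + 2 r - 3 = 0.
Discriminant: (2)^2 - 4(-3) = 16, so r = (-2 ± 4)/2.
Solving: r_1 = 1, r_2 = -3.

indicial: r^2 + 2 r - 3 = 0; roots r_1 = 1, r_2 = -3


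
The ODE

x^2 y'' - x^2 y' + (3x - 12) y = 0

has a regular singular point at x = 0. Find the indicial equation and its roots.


Divide by x^2 to reach normal form y'' + P_1(x) y' + P_2(x) y = 0 with P_1(x) = -1 and P_2(x) = 3/x - 12/x^2.
x = 0 is a singular point because the y-coefficient 3/x - 12/x^2 has a pole at x = 0.
It is a regular singular point because x P_1(x) = p(x) = -x and x^2 P_2(x) = q(x) = 3x - 12 are polynomials, hence analytic at x = 0.
p(0) = 0,  q(0) = -12.
Indicial equation: r(r-1) + p(0) r + q(0) = 0, i.e. r^2 + (p(0) - 1) r + q(0) = 0, i.e. r^2 - 1 r - 12 = 0.
Discriminant: (-1)^2 - 4(-12) = 49, so r = (1 ± 7)/2.
Solving: r_1 = 4, r_2 = -3.

indicial: r^2 - 1 r - 12 = 0; roots r_1 = 4, r_2 = -3


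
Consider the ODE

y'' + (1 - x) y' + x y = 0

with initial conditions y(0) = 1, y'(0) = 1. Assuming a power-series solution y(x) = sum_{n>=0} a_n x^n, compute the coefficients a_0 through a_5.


Ansatz: y(x) = sum_{n>=0} a_n x^n, so y'(x) = sum_{n>=1} n a_n x^(n-1) and y''(x) = sum_{n>=2} n(n-1) a_n x^(n-2).
Substitute into P(x) y'' + Q(x) y' + R(x) y = 0 with P(x) = 1, Q(x) = 1 - x, R(x) = x, and match powers of x.
Initial conditions: a_0 = 1, a_1 = 1.
Setting the coefficient of each power of x to zero and solving order by order (substituting the coefficients already found):
  x^0: 2 a_2 + a_1 = 0  ->  2 a_2 = -a_1 = -1  ->  a_2 = -1/2
  x^1: 6 a_3 + 2 a_2 - a_1 + a_0 = 0  ->  6 a_3 = -2 a_2 + a_1 - a_0 = 1  ->  a_3 = 1/6
  x^2: 12 a_4 + 3 a_3 - 2 a_2 + a_1 = 0  ->  12 a_4 = -3 a_3 + 2 a_2 - a_1 = -5/2  ->  a_4 = -5/24
  x^3: 20 a_5 + 4 a_4 - 3 a_3 + a_2 = 0  ->  20 a_5 = -4 a_4 + 3 a_3 - a_2 = 11/6  ->  a_5 = 11/120
Truncated series: y(x) = 1 + x - (1/2) x^2 + (1/6) x^3 - (5/24) x^4 + (11/120) x^5 + O(x^6).

a_0 = 1; a_1 = 1; a_2 = -1/2; a_3 = 1/6; a_4 = -5/24; a_5 = 11/120


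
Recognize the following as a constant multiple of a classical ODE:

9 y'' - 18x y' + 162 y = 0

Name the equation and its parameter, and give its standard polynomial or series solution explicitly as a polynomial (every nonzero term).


All three coefficients share the factor 9; dividing through by 9 gives  y'' - 2x y' + 18 y = 0.
This matches the Hermite equation y'' - 2x y' + 2n y = 0 with 2n = 18, so n = 9; the polynomial solution is H_9(x).
With y = sum_k a_k x^k, matching x^k gives (k+2)(k+1) a_{k+2} = 2(k - n) a_k = 2(k - 9) a_k. The right side vanishes at k = 9, so the series with the parity of 9 terminates at degree 9.
Standard normalization: leading coefficient of H_n is 2^n, so a_9 = 2^9 = 512. Work downward with a_k = (k+1)(k+2) a_{k+2} / (2(k - n)):
  a_7 = (8)(9)(512) / (2(7 - 9)) = 36864/(-4) = -9216
  a_5 = (6)(7)(-9216) / (2(5 - 9)) = -387072/(-8) = 48384
  a_3 = (4)(5)(48384) / (2(3 - 9)) = 967680/(-12) = -80640
  a_1 = (2)(3)(-80640) / (2(1 - 9)) = -483840/(-16) = 30240
Hence H_9(x) = 512 x^9 - 9216 x^7 + 48384 x^5 - 80640 x^3 + 30240 x.

H_9(x); series = 512 x^9 - 9216 x^7 + 48384 x^5 - 80640 x^3 + 30240 x


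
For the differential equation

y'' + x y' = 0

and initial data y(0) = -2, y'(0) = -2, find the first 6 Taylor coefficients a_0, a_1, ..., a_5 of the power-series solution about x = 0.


Ansatz: y(x) = sum_{n>=0} a_n x^n, so y'(x) = sum_{n>=1} n a_n x^(n-1) and y''(x) = sum_{n>=2} n(n-1) a_n x^(n-2).
Substitute into P(x) y'' + Q(x) y' + R(x) y = 0 with P(x) = 1, Q(x) = x, R(x) = 0, and match powers of x.
Initial conditions: a_0 = -2, a_1 = -2.
Setting the coefficient of each power of x to zero and solving order by order (substituting the coefficients already found):
  x^0: 2 a_2 = 0  ->  a_2 = 0
  x^1: 6 a_3 + a_1 = 0  ->  6 a_3 = -a_1 = 2  ->  a_3 = 1/3
  x^2: 12 a_4 + 2 a_2 = 0  ->  12 a_4 = -2 a_2 = 0  ->  a_4 = 0
  x^3: 20 a_5 + 3 a_3 = 0  ->  20 a_5 = -3 a_3 = -1  ->  a_5 = -1/20
Truncated series: y(x) = -2 - 2 x + (1/3) x^3 - (1/20) x^5 + O(x^6).

a_0 = -2; a_1 = -2; a_2 = 0; a_3 = 1/3; a_4 = 0; a_5 = -1/20


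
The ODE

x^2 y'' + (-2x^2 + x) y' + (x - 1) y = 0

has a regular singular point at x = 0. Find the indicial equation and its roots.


Divide by x^2 to reach normal form y'' + P_1(x) y' + P_2(x) y = 0 with P_1(x) = -2 + 1/x and P_2(x) = 1/x - 1/x^2.
x = 0 is a singular point because the y'-coefficient -2 + 1/x has a pole at x = 0 and the y-coefficient 1/x - 1/x^2 has a pole at x = 0.
It is a regular singular point because x P_1(x) = p(x) = 1 - 2x and x^2 P_2(x) = q(x) = x - 1 are polynomials, hence analytic at x = 0.
p(0) = 1,  q(0) = -1.
Indicial equation: r(r-1) + p(0) r + q(0) = 0, i.e. r^2 + (p(0) - 1) r + q(0) = 0, i.e. r^2 - 1 = 0.
Discriminant: (0)^2 - 4(-1) = 4, so r = (0 ± 2)/2.
Solving: r_1 = 1, r_2 = -1.

indicial: r^2 - 1 = 0; roots r_1 = 1, r_2 = -1


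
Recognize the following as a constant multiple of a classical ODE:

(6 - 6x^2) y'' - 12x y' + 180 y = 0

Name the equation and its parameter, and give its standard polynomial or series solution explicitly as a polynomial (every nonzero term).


All three coefficients share the factor 6; dividing through by 6 gives  (1 - x^2) y'' - 2x y' + 30 y = 0.
This matches the Legendre equation (1 - x^2) y'' - 2x y' + n(n+1) y = 0 (note the -2x y' term) with n(n+1) = 30, so n = 5; the polynomial solution is P_5(x).
With y = sum_k a_k x^k, matching x^k gives (k+2)(k+1) a_{k+2} = [k(k+1) - n(n+1)] a_k = (k - 5)(k + 6) a_k. The right side vanishes at k = 5, so the series with the parity of 5 terminates at degree 5.
Standard normalization (P_n(1) = 1): leading coefficient (2n)!/(2^n (n!)^2) = 3628800/(32*14400) = 63/8, so a_5 = 63/8. Work downward with a_k = (k+1)(k+2) a_{k+2} / ((k - 5)(k + 6)):
  a_3 = (4)(5)(63/8) / ((3 - 5)(3 + 6)) = (315/2)/(-18) = -35/4
  a_1 = (2)(3)(-35/4) / ((1 - 5)(1 + 6)) = (-105/2)/(-28) = 15/8
Hence P_5(x) = 63 x^5/8 - 35 x^3/4 + 15 x/8.

P_5(x); series = 63 x^5/8 - 35 x^3/4 + 15 x/8


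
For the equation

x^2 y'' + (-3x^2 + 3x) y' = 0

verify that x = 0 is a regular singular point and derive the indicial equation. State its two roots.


Divide by x^2 to reach normal form y'' + P_1(x) y' + P_2(x) y = 0 with P_1(x) = -3 + 3/x and P_2(x) = 0.
x = 0 is a singular point because the y'-coefficient -3 + 3/x has a pole at x = 0.
It is a regular singular point because x P_1(x) = p(x) = 3 - 3x and x^2 P_2(x) = q(x) = 0 are polynomials, hence analytic at x = 0.
p(0) = 3,  q(0) = 0.
Indicial equation: r(r-1) + p(0) r + q(0) = 0, i.e. r^2 + (p(0) - 1) r + q(0) = 0, i.e. r^2 + 2 r = 0.
Discriminant: (2)^2 - 4(0) = 4, so r = (-2 ± 2)/2.
Solving: r_1 = 0, r_2 = -2.

indicial: r^2 + 2 r = 0; roots r_1 = 0, r_2 = -2


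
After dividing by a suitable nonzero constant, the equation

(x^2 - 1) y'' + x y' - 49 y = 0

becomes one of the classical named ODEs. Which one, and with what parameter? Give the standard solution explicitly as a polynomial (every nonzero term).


All three coefficients share the factor -1; dividing through by -1 gives  (1 - x^2) y'' - x y' + 49 y = 0.
This matches the Chebyshev equation (1 - x^2) y'' - x y' + n^2 y = 0 (note the -x y' term, not -2x y') with n^2 = 49, so n = 7; the polynomial solution is T_7(x).
With y = sum_k a_k x^k, matching x^k gives (k+2)(k+1) a_{k+2} = (k^2 - n^2) a_k = (k - 7)(k + 7) a_k. The right side vanishes at k = 7, so the series with the parity of 7 terminates at degree 7.
Standard normalization: leading coefficient of T_n is 2^(n-1), so a_7 = 2^6 = 64. Work downward with a_k = (k+1)(k+2) a_{k+2} / ((k - 7)(k + 7)):
  a_5 = (6)(7)(64) / ((5 - 7)(5 + 7)) = 2688/(-24) = -112
  a_3 = (4)(5)(-112) / ((3 - 7)(3 + 7)) = -2240/(-40) = 56
  a_1 = (2)(3)(56) / ((1 - 7)(1 + 7)) = 336/(-48) = -7
Hence T_7(x) = 64 x^7 - 112 x^5 + 56 x^3 - 7 x.

T_7(x); series = 64 x^7 - 112 x^5 + 56 x^3 - 7 x


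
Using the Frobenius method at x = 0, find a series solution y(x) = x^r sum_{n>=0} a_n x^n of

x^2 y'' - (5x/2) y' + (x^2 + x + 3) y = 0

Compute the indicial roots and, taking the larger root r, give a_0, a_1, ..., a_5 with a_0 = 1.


Write in Frobenius form y'' + (p(x)/x) y' + (q(x)/x^2) y = 0:
  p(x) = -5/2,  q(x) = x^2 + x + 3.
Indicial equation: r(r-1) + (-5/2) r + (3) = 0 -> roots r_1 = 2, r_2 = 3/2.
Take r = r_1 = 2. Let y(x) = x^r sum_{n>=0} a_n x^n with a_0 = 1.
Substitute y = x^r sum a_n x^n and match x^{r+n}. The recurrence is
  D(n) a_n + 1 a_{n-1} + 1 a_{n-2} = 0,  where D(n) = (r+n)(r+n-1) + (-5/2)(r+n) + (3).
  a_n = [-1 a_{n-1} - 1 a_{n-2}] / D(n).
Since the indicial polynomial factors as (r - r_1)(r - r_2), D(n) = (r_1 + n - r_1)(r_1 + n - r_2) = n(n + 1/2).
Evaluating step by step (a_0 = 1):
  n = 1: D(1) = 1(1 + 1/2) = 3/2; numerator = -1(1) = -1; a_1 = (-1)/(3/2) = -2/3
  n = 2: D(2) = 2(2 + 1/2) = 5; numerator = -1(-2/3) - 1(1) = -1/3; a_2 = (-1/3)/(5) = -1/15
  n = 3: D(3) = 3(3 + 1/2) = 21/2; numerator = -1(-1/15) - 1(-2/3) = 11/15; a_3 = (11/15)/(21/2) = 22/315
  n = 4: D(4) = 4(4 + 1/2) = 18; numerator = -1(22/315) - 1(-1/15) = -1/315; a_4 = (-1/315)/(18) = -1/5670
  n = 5: D(5) = 5(5 + 1/2) = 55/2; numerator = -1(-1/5670) - 1(22/315) = -79/1134; a_5 = (-79/1134)/(55/2) = -79/31185

r = 2; a_0 = 1; a_1 = -2/3; a_2 = -1/15; a_3 = 22/315; a_4 = -1/5670; a_5 = -79/31185


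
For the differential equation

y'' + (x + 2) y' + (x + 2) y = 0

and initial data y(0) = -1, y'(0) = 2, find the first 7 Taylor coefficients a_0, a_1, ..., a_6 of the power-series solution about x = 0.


Ansatz: y(x) = sum_{n>=0} a_n x^n, so y'(x) = sum_{n>=1} n a_n x^(n-1) and y''(x) = sum_{n>=2} n(n-1) a_n x^(n-2).
Substitute into P(x) y'' + Q(x) y' + R(x) y = 0 with P(x) = 1, Q(x) = x + 2, R(x) = x + 2, and match powers of x.
Initial conditions: a_0 = -1, a_1 = 2.
Setting the coefficient of each power of x to zero and solving order by order (substituting the coefficients already found):
  x^0: 2 a_2 + 2 a_1 + 2 a_0 = 0  ->  2 a_2 = -2 a_1 - 2 a_0 = -2  ->  a_2 = -1
  x^1: 6 a_3 + 4 a_2 + 3 a_1 + a_0 = 0  ->  6 a_3 = -4 a_2 - 3 a_1 - a_0 = -1  ->  a_3 = -1/6
  x^2: 12 a_4 + 6 a_3 + 4 a_2 + a_1 = 0  ->  12 a_4 = -6 a_3 - 4 a_2 - a_1 = 3  ->  a_4 = 1/4
  x^3: 20 a_5 + 8 a_4 + 5 a_3 + a_2 = 0  ->  20 a_5 = -8 a_4 - 5 a_3 - a_2 = -1/6  ->  a_5 = -1/120
  x^4: 30 a_6 + 10 a_5 + 6 a_4 + a_3 = 0  ->  30 a_6 = -10 a_5 - 6 a_4 - a_3 = -5/4  ->  a_6 = -1/24
Truncated series: y(x) = -1 + 2 x - x^2 - (1/6) x^3 + (1/4) x^4 - (1/120) x^5 - (1/24) x^6 + O(x^7).

a_0 = -1; a_1 = 2; a_2 = -1; a_3 = -1/6; a_4 = 1/4; a_5 = -1/120; a_6 = -1/24


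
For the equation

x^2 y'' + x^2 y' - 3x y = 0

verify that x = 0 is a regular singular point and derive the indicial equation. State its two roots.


Divide by x^2 to reach normal form y'' + P_1(x) y' + P_2(x) y = 0 with P_1(x) = 1 and P_2(x) = -3/x.
x = 0 is a singular point because the y-coefficient -3/x has a pole at x = 0.
It is a regular singular point because x P_1(x) = p(x) = x and x^2 P_2(x) = q(x) = -3x are polynomials, hence analytic at x = 0.
p(0) = 0,  q(0) = 0.
Indicial equation: r(r-1) + p(0) r + q(0) = 0, i.e. r^2 + (p(0) - 1) r + q(0) = 0, i.e. r^2 - 1 r = 0.
Discriminant: (-1)^2 - 4(0) = 1, so r = (1 ± 1)/2.
Solving: r_1 = 1, r_2 = 0.

indicial: r^2 - 1 r = 0; roots r_1 = 1, r_2 = 0


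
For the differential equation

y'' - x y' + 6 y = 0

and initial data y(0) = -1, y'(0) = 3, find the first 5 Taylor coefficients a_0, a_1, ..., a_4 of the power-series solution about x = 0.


Ansatz: y(x) = sum_{n>=0} a_n x^n, so y'(x) = sum_{n>=1} n a_n x^(n-1) and y''(x) = sum_{n>=2} n(n-1) a_n x^(n-2).
Substitute into P(x) y'' + Q(x) y' + R(x) y = 0 with P(x) = 1, Q(x) = -x, R(x) = 6, and match powers of x.
Initial conditions: a_0 = -1, a_1 = 3.
Setting the coefficient of each power of x to zero and solving order by order (substituting the coefficients already found):
  x^0: 2 a_2 + 6 a_0 = 0  ->  2 a_2 = -6 a_0 = 6  ->  a_2 = 3
  x^1: 6 a_3 + 5 a_1 = 0  ->  6 a_3 = -5 a_1 = -15  ->  a_3 = -5/2
  x^2: 12 a_4 + 4 a_2 = 0  ->  12 a_4 = -4 a_2 = -12  ->  a_4 = -1
Truncated series: y(x) = -1 + 3 x + 3 x^2 - (5/2) x^3 - x^4 + O(x^5).

a_0 = -1; a_1 = 3; a_2 = 3; a_3 = -5/2; a_4 = -1


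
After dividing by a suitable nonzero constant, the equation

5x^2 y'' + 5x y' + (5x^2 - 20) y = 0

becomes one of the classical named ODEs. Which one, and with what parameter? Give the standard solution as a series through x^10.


All three coefficients share the factor 5; dividing through by 5 gives  x^2 y'' + x y' + (x^2 - 4) y = 0.
This matches the Bessel equation x^2 y'' + x y' + (x^2 - nu^2) y = 0 with nu^2 = 4, so nu = 2; the solution bounded at x = 0 is J_2(x).
Frobenius at x = 0: indicial roots ±nu; for r = nu the recurrence k(k + 2nu) c_k = -c_{k-2} gives the standard series J_nu(x) = sum_{k>=0} (-1)^k / (k! (k+nu)!) (x/2)^(2k+nu). Evaluate the first 5 terms:
  k = 0: (-1)^0 / (0! * 2! * 2^2) x^2 = 1/(1*2*4) x^2 = (1/8) x^2
  k = 1: (-1)^1 / (1! * 3! * 2^4) x^4 = -1/(1*6*16) x^4 = (-1/96) x^4
  k = 2: (-1)^2 / (2! * 4! * 2^6) x^6 = 1/(2*24*64) x^6 = (1/3072) x^6
  k = 3: (-1)^3 / (3! * 5! * 2^8) x^8 = -1/(6*120*256) x^8 = (-1/184320) x^8
  k = 4: (-1)^4 / (4! * 6! * 2^10) x^10 = 1/(24*720*1024) x^10 = (1/17694720) x^10
Hence J_2(x) = x^10/17694720 - x^8/184320 + x^6/3072 - x^4/96 + x^2/8 + ....

J_2(x); series = x^10/17694720 - x^8/184320 + x^6/3072 - x^4/96 + x^2/8


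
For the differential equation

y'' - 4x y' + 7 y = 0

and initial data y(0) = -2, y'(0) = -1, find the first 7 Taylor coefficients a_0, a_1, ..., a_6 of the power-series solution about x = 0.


Ansatz: y(x) = sum_{n>=0} a_n x^n, so y'(x) = sum_{n>=1} n a_n x^(n-1) and y''(x) = sum_{n>=2} n(n-1) a_n x^(n-2).
Substitute into P(x) y'' + Q(x) y' + R(x) y = 0 with P(x) = 1, Q(x) = -4x, R(x) = 7, and match powers of x.
Initial conditions: a_0 = -2, a_1 = -1.
Setting the coefficient of each power of x to zero and solving order by order (substituting the coefficients already found):
  x^0: 2 a_2 + 7 a_0 = 0  ->  2 a_2 = -7 a_0 = 14  ->  a_2 = 7
  x^1: 6 a_3 + 3 a_1 = 0  ->  6 a_3 = -3 a_1 = 3  ->  a_3 = 1/2
  x^2: 12 a_4 - a_2 = 0  ->  12 a_4 = a_2 = 7  ->  a_4 = 7/12
  x^3: 20 a_5 - 5 a_3 = 0  ->  20 a_5 = 5 a_3 = 5/2  ->  a_5 = 1/8
  x^4: 30 a_6 - 9 a_4 = 0  ->  30 a_6 = 9 a_4 = 21/4  ->  a_6 = 7/40
Truncated series: y(x) = -2 - x + 7 x^2 + (1/2) x^3 + (7/12) x^4 + (1/8) x^5 + (7/40) x^6 + O(x^7).

a_0 = -2; a_1 = -1; a_2 = 7; a_3 = 1/2; a_4 = 7/12; a_5 = 1/8; a_6 = 7/40


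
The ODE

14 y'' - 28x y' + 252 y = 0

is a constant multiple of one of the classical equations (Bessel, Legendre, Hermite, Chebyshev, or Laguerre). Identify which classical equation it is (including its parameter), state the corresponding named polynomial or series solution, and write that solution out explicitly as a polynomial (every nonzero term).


All three coefficients share the factor 14; dividing through by 14 gives  y'' - 2x y' + 18 y = 0.
This matches the Hermite equation y'' - 2x y' + 2n y = 0 with 2n = 18, so n = 9; the polynomial solution is H_9(x).
With y = sum_k a_k x^k, matching x^k gives (k+2)(k+1) a_{k+2} = 2(k - n) a_k = 2(k - 9) a_k. The right side vanishes at k = 9, so the series with the parity of 9 terminates at degree 9.
Standard normalization: leading coefficient of H_n is 2^n, so a_9 = 2^9 = 512. Work downward with a_k = (k+1)(k+2) a_{k+2} / (2(k - n)):
  a_7 = (8)(9)(512) / (2(7 - 9)) = 36864/(-4) = -9216
  a_5 = (6)(7)(-9216) / (2(5 - 9)) = -387072/(-8) = 48384
  a_3 = (4)(5)(48384) / (2(3 - 9)) = 967680/(-12) = -80640
  a_1 = (2)(3)(-80640) / (2(1 - 9)) = -483840/(-16) = 30240
Hence H_9(x) = 512 x^9 - 9216 x^7 + 48384 x^5 - 80640 x^3 + 30240 x.

H_9(x); series = 512 x^9 - 9216 x^7 + 48384 x^5 - 80640 x^3 + 30240 x


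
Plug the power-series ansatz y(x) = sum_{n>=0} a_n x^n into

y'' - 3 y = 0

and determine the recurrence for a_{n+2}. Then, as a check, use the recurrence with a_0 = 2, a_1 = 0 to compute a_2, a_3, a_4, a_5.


Substitute y = sum_n a_n x^n into y'' + (const) y = 0.
y''(x) = sum_{n>=0} (n+2)(n+1) a_{n+2} x^n.
The ODE becomes sum_n [(n+2)(n+1) a_{n+2} - 3 a_n] x^n = 0.
Setting each coefficient to zero gives the recurrence:
  (n+2)(n+1) a_{n+2} - 3 a_n = 0,
  a_{n+2} = 3 / ((n+1)(n+2)) a_n.

Check with a_0 = 2, a_1 = 0 (apply the recurrence for n = 0, 1, 2, 3): a_0 = 2, a_1 = 0, a_2 = 3, a_3 = 0, a_4 = 3/4, a_5 = 0.

a_{n+2} = 3/((n+1)(n+2)) * a_n; check: a_0 = 2, a_1 = 0, a_2 = 3, a_3 = 0, a_4 = 3/4, a_5 = 0


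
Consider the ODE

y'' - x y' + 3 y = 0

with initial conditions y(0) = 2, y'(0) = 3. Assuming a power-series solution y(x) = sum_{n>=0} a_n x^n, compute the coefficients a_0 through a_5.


Ansatz: y(x) = sum_{n>=0} a_n x^n, so y'(x) = sum_{n>=1} n a_n x^(n-1) and y''(x) = sum_{n>=2} n(n-1) a_n x^(n-2).
Substitute into P(x) y'' + Q(x) y' + R(x) y = 0 with P(x) = 1, Q(x) = -x, R(x) = 3, and match powers of x.
Initial conditions: a_0 = 2, a_1 = 3.
Setting the coefficient of each power of x to zero and solving order by order (substituting the coefficients already found):
  x^0: 2 a_2 + 3 a_0 = 0  ->  2 a_2 = -3 a_0 = -6  ->  a_2 = -3
  x^1: 6 a_3 + 2 a_1 = 0  ->  6 a_3 = -2 a_1 = -6  ->  a_3 = -1
  x^2: 12 a_4 + a_2 = 0  ->  12 a_4 = -a_2 = 3  ->  a_4 = 1/4
  x^3: 20 a_5 = 0  ->  a_5 = 0
Truncated series: y(x) = 2 + 3 x - 3 x^2 - x^3 + (1/4) x^4 + O(x^6).

a_0 = 2; a_1 = 3; a_2 = -3; a_3 = -1; a_4 = 1/4; a_5 = 0
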